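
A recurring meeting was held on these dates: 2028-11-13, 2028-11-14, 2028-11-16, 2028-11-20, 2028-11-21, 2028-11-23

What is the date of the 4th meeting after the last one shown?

2028-12-04

Every event lands on a Monday or Tuesday or Thursday (gaps cycle 1, 2, 4, 1, 2).
So the schedule is: every Monday, Tuesday and Thursday.
Next Monday: 2028-11-27.
Next Tuesday: 2028-11-28.
Next Thursday: 2028-11-30.
The following Monday is 2028-12-04.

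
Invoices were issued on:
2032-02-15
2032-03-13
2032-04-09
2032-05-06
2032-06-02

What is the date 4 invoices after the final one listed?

2032-09-18

The spacing is 27, 27, 27, 27 days — always 27 days.
2032-06-02 + 27 days = 2032-06-29.
2032-06-29 + 27 days = 2032-07-26.
2032-07-26 + 27 days = 2032-08-22.
2032-08-22 + 27 days = 2032-09-18.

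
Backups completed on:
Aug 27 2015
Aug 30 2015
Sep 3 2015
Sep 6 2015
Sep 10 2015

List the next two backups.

Sep 13 2015, Sep 17 2015

Every event lands on a Thursday or Sunday (gaps cycle 3, 4, 3, 4).
So the schedule is: every Thursday and Sunday.
The following Sunday is Sep 13 2015.
Next Thursday: Sep 17 2015.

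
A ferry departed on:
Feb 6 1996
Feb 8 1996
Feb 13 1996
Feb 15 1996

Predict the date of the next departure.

Feb 20 1996

Gaps: 2, 5, 2 days — not constant, but cyclic with period 2.
The events fall on every Tuesday and Thursday.
The following Tuesday is Feb 20 1996.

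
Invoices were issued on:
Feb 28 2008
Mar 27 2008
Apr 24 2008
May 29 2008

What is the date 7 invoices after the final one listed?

Every date is a Thursday; gaps 28, 28, 35 days.
Each is the last Thursday of its month (at least one falls on the 29th or later, ruling out '4th Thursday').
June 2008 ends with Thursday Jun 26 2008.
July 2008 ends with Thursday Jul 31 2008.
Last Thursday of August 2008: Aug 28 2008.
September 2008 ends with Thursday Sep 25 2008.
October 2008 ends with Thursday Oct 30 2008.
Last Thursday of November 2008: Nov 27 2008.
Last Thursday of December 2008: Dec 25 2008.

Dec 25 2008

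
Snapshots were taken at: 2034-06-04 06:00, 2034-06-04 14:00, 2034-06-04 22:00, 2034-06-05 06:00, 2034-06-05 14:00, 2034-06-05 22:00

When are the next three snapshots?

2034-06-06 06:00, 2034-06-06 14:00, 2034-06-06 22:00

Gaps: 8, 8, 8, 8, 8 hours — each event is 8 hours after the previous one.
2034-06-05 22:00 + 8 h = 2034-06-06 06:00.
2034-06-06 06:00 + 8 h = 2034-06-06 14:00.
2034-06-06 14:00 + 8 h = 2034-06-06 22:00.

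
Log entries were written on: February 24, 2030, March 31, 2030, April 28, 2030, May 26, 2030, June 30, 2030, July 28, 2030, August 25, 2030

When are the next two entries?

September 29, 2030; October 27, 2030

These are Sundays with 35, 28, 28, 35, 28, 28-day gaps.
Each is the final Sunday of its month — March 31, 2030 is past the 28th, so '4th Sunday' doesn't fit.
Last Sunday of September 2030: September 29, 2030.
October 2030 ends with Sunday October 27, 2030.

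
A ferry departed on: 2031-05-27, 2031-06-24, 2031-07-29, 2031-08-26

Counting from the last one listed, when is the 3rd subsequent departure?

2031-11-25

These are Tuesdays with 28, 35, 28-day gaps.
Each is the final Tuesday of its month — 2031-07-29 is past the 28th, so '4th Tuesday' doesn't fit.
September 2031 ends with Tuesday 2031-09-30.
Last Tuesday of October 2031: 2031-10-28.
November 2031 ends with Tuesday 2031-11-25.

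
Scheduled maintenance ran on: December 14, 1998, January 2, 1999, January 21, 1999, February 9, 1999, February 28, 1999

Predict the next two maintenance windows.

Every event comes 19 days after the last (19, 19, 19, 19).
February 28, 1999 + 19 days = March 19, 1999.
March 19, 1999 + 19 days = April 7, 1999.

March 19, 1999; April 7, 1999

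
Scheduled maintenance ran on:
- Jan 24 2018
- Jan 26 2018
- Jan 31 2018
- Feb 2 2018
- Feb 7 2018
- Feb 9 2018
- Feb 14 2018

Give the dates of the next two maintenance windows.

Feb 16 2018, Feb 21 2018

Gaps: 2, 5, 2, 5, 2, 5 days — not constant, but cyclic with period 2.
The events fall on every Wednesday and Friday.
Next Friday: Feb 16 2018.
The following Wednesday is Feb 21 2018.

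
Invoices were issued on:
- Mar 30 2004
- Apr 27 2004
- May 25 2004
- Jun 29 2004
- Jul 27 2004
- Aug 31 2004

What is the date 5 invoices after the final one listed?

All Tuesdays; the gaps (28, 28, 35, 28, 35) vary with month length.
This is the last Tuesday of each month.
September 2004 ends with Tuesday Sep 28 2004.
Last Tuesday of October 2004: Oct 26 2004.
Last Tuesday of November 2004: Nov 30 2004.
Last Tuesday of December 2004: Dec 28 2004.
Last Tuesday of January 2005: Jan 25 2005.

Jan 25 2005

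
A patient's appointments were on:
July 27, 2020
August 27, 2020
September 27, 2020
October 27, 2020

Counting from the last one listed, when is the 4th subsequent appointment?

February 27, 2021

Each date is the 27th; the gaps (31, 31, 30) track the month lengths.
The rule is the 27th of each month.
Next: November 2020 → November 27, 2020.
Next: December 2020 → December 27, 2020.
Next: January 2021 → January 27, 2021.
Next: February 2021 → February 27, 2021.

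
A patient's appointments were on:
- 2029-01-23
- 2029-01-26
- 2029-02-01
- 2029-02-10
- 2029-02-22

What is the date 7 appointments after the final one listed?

2029-08-09

Gaps: 3, 6, 9, 12 days — each gap is 3 larger than the previous one.
Next gap: 15 days. 2029-02-22 + 15 days = 2029-03-09.
Next gap: 18 days. 2029-03-09 + 18 days = 2029-03-27.
Next gap: 21 days. 2029-03-27 + 21 days = 2029-04-17.
Next gap: 24 days. 2029-04-17 + 24 days = 2029-05-11.
Next gap: 27 days. 2029-05-11 + 27 days = 2029-06-07.
Next gap: 30 days. 2029-06-07 + 30 days = 2029-07-07.
Next gap: 33 days. 2029-07-07 + 33 days = 2029-08-09.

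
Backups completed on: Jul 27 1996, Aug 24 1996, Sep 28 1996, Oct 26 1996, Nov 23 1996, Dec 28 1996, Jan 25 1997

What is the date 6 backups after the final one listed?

Jul 26 1997

Gaps: 28, 35, 28, 28, 35, 28 days — a mix of 28 and 35. Every date is a Saturday.
Each is the 4th Saturday of its month.
February 1997 — 4th Saturday is Feb 22 1997.
4th Saturday of March 1997: Mar 22 1997.
April 1997 — 4th Saturday is Apr 26 1997.
May 1997 — 4th Saturday is May 24 1997.
June 1997 — 4th Saturday is Jun 28 1997.
July 1997 — 4th Saturday is Jul 26 1997.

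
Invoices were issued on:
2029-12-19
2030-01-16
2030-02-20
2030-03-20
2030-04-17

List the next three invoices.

2030-05-15, 2030-06-19, 2030-07-17

All dates are Wednesdays, 28, 35, 28, 28 days apart.
Specifically, the 3rd Wednesday of each month.
May 2030 — 3rd Wednesday is 2030-05-15.
3rd Wednesday of June 2030: 2030-06-19.
July 2030 — 3rd Wednesday is 2030-07-17.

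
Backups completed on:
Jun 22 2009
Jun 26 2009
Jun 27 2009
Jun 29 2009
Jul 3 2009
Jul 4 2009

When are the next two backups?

The gap pattern 4, 1, 2, 4, 1 repeats every 3 events.
These are the Mondays, Fridays and Saturdays of each week.
Next Monday: Jul 6 2009.
The following Friday is Jul 10 2009.

Jul 6 2009, Jul 10 2009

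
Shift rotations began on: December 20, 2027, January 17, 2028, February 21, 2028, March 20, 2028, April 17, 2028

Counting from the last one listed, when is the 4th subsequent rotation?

All dates are Mondays, 28, 35, 28, 28 days apart.
Specifically, the 3rd Monday of each month.
May 2028 — 3rd Monday is May 15, 2028.
June 2028 — 3rd Monday is June 19, 2028.
3rd Monday of July 2028: July 17, 2028.
August 2028 — 3rd Monday is August 21, 2028.

August 21, 2028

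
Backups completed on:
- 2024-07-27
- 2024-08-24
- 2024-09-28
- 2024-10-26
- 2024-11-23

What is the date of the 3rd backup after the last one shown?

Gaps: 28, 35, 28, 28 days — a mix of 28 and 35. Every date is a Saturday.
Each is the 4th Saturday of its month.
4th Saturday of December 2024: 2024-12-28.
January 2025 — 4th Saturday is 2025-01-25.
February 2025 — 4th Saturday is 2025-02-22.

2025-02-22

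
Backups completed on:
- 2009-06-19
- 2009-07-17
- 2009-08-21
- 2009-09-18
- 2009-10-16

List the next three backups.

2009-11-20, 2009-12-18, 2010-01-15

These are Fridays at 28- or 35-day spacing (28, 35, 28, 28).
The pattern: 3rd Friday of the month.
3rd Friday of November 2009: 2009-11-20.
December 2009 — 3rd Friday is 2009-12-18.
January 2010 — 3rd Friday is 2010-01-15.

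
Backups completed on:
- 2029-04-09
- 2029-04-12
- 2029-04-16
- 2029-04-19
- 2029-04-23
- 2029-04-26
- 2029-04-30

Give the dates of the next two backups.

Every event lands on a Monday or Thursday (gaps cycle 3, 4, 3, 4, 3, 4).
So the schedule is: every Monday and Thursday.
The following Thursday is 2029-05-03.
The following Monday is 2029-05-07.

2029-05-03, 2029-05-07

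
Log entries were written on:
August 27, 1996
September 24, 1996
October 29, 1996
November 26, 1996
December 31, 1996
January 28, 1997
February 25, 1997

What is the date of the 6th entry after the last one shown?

August 26, 1997

These are Tuesdays with 28, 35, 28, 35, 28, 28-day gaps.
Each is the final Tuesday of its month — October 29, 1996 is past the 28th, so '4th Tuesday' doesn't fit.
Last Tuesday of March 1997: March 25, 1997.
Last Tuesday of April 1997: April 29, 1997.
May 1997 ends with Tuesday May 27, 1997.
June 1997 ends with Tuesday June 24, 1997.
July 1997 ends with Tuesday July 29, 1997.
August 1997 ends with Tuesday August 26, 1997.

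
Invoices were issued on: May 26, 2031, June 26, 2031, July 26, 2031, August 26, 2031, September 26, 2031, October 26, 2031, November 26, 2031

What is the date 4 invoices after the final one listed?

March 26, 2032

Each date is the 26th; the gaps (31, 30, 31, 31, 30, 31) track the month lengths.
The rule is the 26th of each month.
December 2031: December 26, 2031.
Next: January 2032 → January 26, 2032.
February 2032: February 26, 2032.
Next: March 2032 → March 26, 2032.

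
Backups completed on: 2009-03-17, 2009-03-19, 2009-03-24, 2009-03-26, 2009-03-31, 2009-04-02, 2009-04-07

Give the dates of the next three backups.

Gaps: 2, 5, 2, 5, 2, 5 days — not constant, but cyclic with period 2.
The events fall on every Tuesday and Thursday.
Next Thursday: 2009-04-09.
The following Tuesday is 2009-04-14.
Next Thursday: 2009-04-16.

2009-04-09, 2009-04-14, 2009-04-16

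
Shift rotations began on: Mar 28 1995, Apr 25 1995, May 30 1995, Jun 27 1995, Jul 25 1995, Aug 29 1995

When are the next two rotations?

Sep 26 1995, Oct 31 1995

Every date is a Tuesday; gaps 28, 35, 28, 28, 35 days.
Each is the last Tuesday of its month (at least one falls on the 29th or later, ruling out '4th Tuesday').
September 1995 ends with Tuesday Sep 26 1995.
October 1995 ends with Tuesday Oct 31 1995.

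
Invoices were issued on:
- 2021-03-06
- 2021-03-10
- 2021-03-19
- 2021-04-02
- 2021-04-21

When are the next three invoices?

The spacing grows by 5 each time: 4, 9, 14, 19 days.
Next gap: 24 days. 2021-04-21 + 24 days = 2021-05-15.
Next gap: 29 days. 2021-05-15 + 29 days = 2021-06-13.
Next gap: 34 days. 2021-06-13 + 34 days = 2021-07-17.

2021-05-15, 2021-06-13, 2021-07-17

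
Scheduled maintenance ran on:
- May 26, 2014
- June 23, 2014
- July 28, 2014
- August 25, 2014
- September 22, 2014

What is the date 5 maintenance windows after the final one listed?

All dates are Mondays, 28, 35, 28, 28 days apart.
Specifically, the 4th Monday of each month.
4th Monday of October 2014: October 27, 2014.
4th Monday of November 2014: November 24, 2014.
December 2014 — 4th Monday is December 22, 2014.
4th Monday of January 2015: January 26, 2015.
4th Monday of February 2015: February 23, 2015.

February 23, 2015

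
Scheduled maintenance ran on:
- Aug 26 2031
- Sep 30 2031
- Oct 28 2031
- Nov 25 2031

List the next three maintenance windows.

Dec 30 2031, Jan 27 2032, Feb 24 2032

All Tuesdays; the gaps (35, 28, 28) vary with month length.
This is the last Tuesday of each month.
Last Tuesday of December 2031: Dec 30 2031.
January 2032 ends with Tuesday Jan 27 2032.
February 2032 ends with Tuesday Feb 24 2032.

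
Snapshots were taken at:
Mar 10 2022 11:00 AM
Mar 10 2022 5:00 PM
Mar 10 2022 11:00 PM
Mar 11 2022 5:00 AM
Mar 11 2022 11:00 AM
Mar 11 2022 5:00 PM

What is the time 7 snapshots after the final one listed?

The interval is a steady 6 hours (6, 6, 6, 6, 6).
Mar 11 2022 5:00 PM + 6 h = Mar 11 2022 11:00 PM.
Mar 11 2022 11:00 PM + 6 h = Mar 12 2022 5:00 AM.
Mar 12 2022 5:00 AM + 6 h = Mar 12 2022 11:00 AM.
Mar 12 2022 11:00 AM + 6 h = Mar 12 2022 5:00 PM.
Mar 12 2022 5:00 PM + 6 h = Mar 12 2022 11:00 PM.
Mar 12 2022 11:00 PM + 6 h = Mar 13 2022 5:00 AM.
Mar 13 2022 5:00 AM + 6 h = Mar 13 2022 11:00 AM.

Mar 13 2022 11:00 AM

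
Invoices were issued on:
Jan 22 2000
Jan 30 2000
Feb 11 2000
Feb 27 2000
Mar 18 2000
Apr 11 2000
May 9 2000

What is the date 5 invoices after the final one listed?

Intervals are 8, 12, 16, 20, 24, 28 days — an arithmetic progression with common difference 4.
Next gap: 32 days. May 9 2000 + 32 days = Jun 10 2000.
Next gap: 36 days. Jun 10 2000 + 36 days = Jul 16 2000.
Next gap: 40 days. Jul 16 2000 + 40 days = Aug 25 2000.
Next gap: 44 days. Aug 25 2000 + 44 days = Oct 8 2000.
Next gap: 48 days. Oct 8 2000 + 48 days = Nov 25 2000.

Nov 25 2000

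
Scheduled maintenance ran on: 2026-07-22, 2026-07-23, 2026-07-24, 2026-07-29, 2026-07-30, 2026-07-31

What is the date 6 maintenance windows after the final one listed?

2026-08-14

Every event lands on a Wednesday or Thursday or Friday (gaps cycle 1, 1, 5, 1, 1).
So the schedule is: every Wednesday, Thursday and Friday.
The following Wednesday is 2026-08-05.
The following Thursday is 2026-08-06.
The following Friday is 2026-08-07.
The following Wednesday is 2026-08-12.
The following Thursday is 2026-08-13.
Next Friday: 2026-08-14.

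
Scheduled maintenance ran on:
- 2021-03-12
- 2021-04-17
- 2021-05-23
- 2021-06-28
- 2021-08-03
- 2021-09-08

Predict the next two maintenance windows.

Gaps between consecutive events: 36, 36, 36, 36, 36 days — a constant 36-day interval.
2021-09-08 + 36 days = 2021-10-14.
2021-10-14 + 36 days = 2021-11-19.

2021-10-14, 2021-11-19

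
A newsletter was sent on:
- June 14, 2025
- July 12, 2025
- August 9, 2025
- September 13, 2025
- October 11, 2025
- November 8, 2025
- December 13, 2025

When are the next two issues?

Gaps: 28, 28, 35, 28, 28, 35 days — a mix of 28 and 35. Every date is a Saturday.
Each is the 2nd Saturday of its month.
January 2026 — 2nd Saturday is January 10, 2026.
February 2026 — 2nd Saturday is February 14, 2026.

January 10, 2026; February 14, 2026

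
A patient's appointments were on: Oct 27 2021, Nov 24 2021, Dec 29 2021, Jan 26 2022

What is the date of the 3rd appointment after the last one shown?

All Wednesdays; the gaps (28, 35, 28) vary with month length.
This is the last Wednesday of each month.
February 2022 ends with Wednesday Feb 23 2022.
Last Wednesday of March 2022: Mar 30 2022.
Last Wednesday of April 2022: Apr 27 2022.

Apr 27 2022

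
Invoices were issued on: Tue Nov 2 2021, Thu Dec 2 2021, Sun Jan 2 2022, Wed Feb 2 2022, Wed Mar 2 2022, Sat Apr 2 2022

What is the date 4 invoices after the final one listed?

Tue Aug 2 2022

The day-of-month is always 2 (30, 31, 31, 28, 31 days between events).
So this recurs on the 2nd of each month.
May 2022: Mon May 2 2022.
June 2022: Thu Jun 2 2022.
Next: July 2022 → Sat Jul 2 2022.
Next: August 2022 → Tue Aug 2 2022.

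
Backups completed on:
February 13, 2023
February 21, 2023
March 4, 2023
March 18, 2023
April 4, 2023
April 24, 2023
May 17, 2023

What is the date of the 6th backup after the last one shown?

Gaps: 8, 11, 14, 17, 20, 23 days — each gap is 3 larger than the previous one.
Next gap: 26 days. May 17, 2023 + 26 days = June 12, 2023.
Next gap: 29 days. June 12, 2023 + 29 days = July 11, 2023.
Next gap: 32 days. July 11, 2023 + 32 days = August 12, 2023.
Next gap: 35 days. August 12, 2023 + 35 days = September 16, 2023.
Next gap: 38 days. September 16, 2023 + 38 days = October 24, 2023.
Next gap: 41 days. October 24, 2023 + 41 days = December 4, 2023.

December 4, 2023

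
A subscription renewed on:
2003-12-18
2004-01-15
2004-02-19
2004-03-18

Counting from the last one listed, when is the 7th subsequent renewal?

Gaps: 28, 35, 28 days — a mix of 28 and 35. Every date is a Thursday.
Each is the 3rd Thursday of its month.
April 2004 — 3rd Thursday is 2004-04-15.
May 2004 — 3rd Thursday is 2004-05-20.
June 2004 — 3rd Thursday is 2004-06-17.
3rd Thursday of July 2004: 2004-07-15.
August 2004 — 3rd Thursday is 2004-08-19.
September 2004 — 3rd Thursday is 2004-09-16.
3rd Thursday of October 2004: 2004-10-21.

2004-10-21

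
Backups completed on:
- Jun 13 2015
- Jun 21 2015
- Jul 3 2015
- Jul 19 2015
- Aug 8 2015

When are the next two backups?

Sep 1 2015, Sep 29 2015

Intervals are 8, 12, 16, 20 days — an arithmetic progression with common difference 4.
Next gap: 24 days. Aug 8 2015 + 24 days = Sep 1 2015.
Next gap: 28 days. Sep 1 2015 + 28 days = Sep 29 2015.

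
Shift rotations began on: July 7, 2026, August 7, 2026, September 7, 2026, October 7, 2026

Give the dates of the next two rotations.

Each date is the 7th; the gaps (31, 31, 30) track the month lengths.
The rule is the 7th of each month.
November 2026: November 7, 2026.
December 2026: December 7, 2026.

November 7, 2026; December 7, 2026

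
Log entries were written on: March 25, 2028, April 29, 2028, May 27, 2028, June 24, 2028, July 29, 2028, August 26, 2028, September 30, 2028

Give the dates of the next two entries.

Every date is a Saturday; gaps 35, 28, 28, 35, 28, 35 days.
Each is the last Saturday of its month (at least one falls on the 29th or later, ruling out '4th Saturday').
Last Saturday of October 2028: October 28, 2028.
November 2028 ends with Saturday November 25, 2028.

October 28, 2028; November 25, 2028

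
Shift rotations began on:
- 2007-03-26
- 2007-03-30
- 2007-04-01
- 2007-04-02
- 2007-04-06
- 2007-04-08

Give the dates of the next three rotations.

The gap pattern 4, 2, 1, 4, 2 repeats every 3 events.
These are the Mondays, Fridays and Sundays of each week.
Next Monday: 2007-04-09.
The following Friday is 2007-04-13.
The following Sunday is 2007-04-15.

2007-04-09, 2007-04-13, 2007-04-15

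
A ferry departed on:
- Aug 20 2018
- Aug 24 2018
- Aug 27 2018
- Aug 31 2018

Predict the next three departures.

Sep 3 2018, Sep 7 2018, Sep 10 2018

Every event lands on a Monday or Friday (gaps cycle 4, 3, 4).
So the schedule is: every Monday and Friday.
Next Monday: Sep 3 2018.
The following Friday is Sep 7 2018.
Next Monday: Sep 10 2018.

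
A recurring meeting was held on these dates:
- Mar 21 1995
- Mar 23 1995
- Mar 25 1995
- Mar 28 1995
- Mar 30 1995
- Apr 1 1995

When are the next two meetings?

Every event lands on a Tuesday or Thursday or Saturday (gaps cycle 2, 2, 3, 2, 2).
So the schedule is: every Tuesday, Thursday and Saturday.
Next Tuesday: Apr 4 1995.
Next Thursday: Apr 6 1995.

Apr 4 1995, Apr 6 1995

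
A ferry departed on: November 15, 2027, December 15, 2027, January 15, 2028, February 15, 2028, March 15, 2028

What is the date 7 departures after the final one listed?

Each date is the 15th; the gaps (30, 31, 31, 29) track the month lengths.
The rule is the 15th of each month.
April 2028: April 15, 2028.
May 2028: May 15, 2028.
June 2028: June 15, 2028.
July 2028: July 15, 2028.
Next: August 2028 → August 15, 2028.
Next: September 2028 → September 15, 2028.
Next: October 2028 → October 15, 2028.

October 15, 2028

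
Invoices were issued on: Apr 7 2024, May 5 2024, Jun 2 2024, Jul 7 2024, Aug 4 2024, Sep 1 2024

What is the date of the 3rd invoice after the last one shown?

Dec 1 2024

These are Sundays at 28- or 35-day spacing (28, 28, 35, 28, 28).
The pattern: 1st Sunday of the month.
October 2024 — 1st Sunday is Oct 6 2024.
1st Sunday of November 2024: Nov 3 2024.
December 2024 — 1st Sunday is Dec 1 2024.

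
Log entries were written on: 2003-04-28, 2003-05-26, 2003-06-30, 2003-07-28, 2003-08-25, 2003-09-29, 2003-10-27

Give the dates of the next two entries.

These are Mondays with 28, 35, 28, 28, 35, 28-day gaps.
Each is the final Monday of its month — 2003-06-30 is past the 28th, so '4th Monday' doesn't fit.
Last Monday of November 2003: 2003-11-24.
Last Monday of December 2003: 2003-12-29.

2003-11-24, 2003-12-29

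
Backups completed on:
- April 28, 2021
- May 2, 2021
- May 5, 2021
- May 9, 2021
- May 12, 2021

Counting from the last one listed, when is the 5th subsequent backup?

Gaps: 4, 3, 4, 3 days — not constant, but cyclic with period 2.
The events fall on every Wednesday and Sunday.
The following Sunday is May 16, 2021.
Next Wednesday: May 19, 2021.
The following Sunday is May 23, 2021.
The following Wednesday is May 26, 2021.
Next Sunday: May 30, 2021.

May 30, 2021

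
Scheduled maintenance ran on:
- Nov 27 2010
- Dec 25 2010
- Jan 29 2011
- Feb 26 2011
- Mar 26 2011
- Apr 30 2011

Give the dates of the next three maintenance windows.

These are Saturdays with 28, 35, 28, 28, 35-day gaps.
Each is the final Saturday of its month — Jan 29 2011 is past the 28th, so '4th Saturday' doesn't fit.
Last Saturday of May 2011: May 28 2011.
Last Saturday of June 2011: Jun 25 2011.
Last Saturday of July 2011: Jul 30 2011.

May 28 2011, Jun 25 2011, Jul 30 2011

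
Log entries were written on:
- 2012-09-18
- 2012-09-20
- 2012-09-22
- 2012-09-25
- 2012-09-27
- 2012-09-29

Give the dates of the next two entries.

2012-10-02, 2012-10-04

Every event lands on a Tuesday or Thursday or Saturday (gaps cycle 2, 2, 3, 2, 2).
So the schedule is: every Tuesday, Thursday and Saturday.
Next Tuesday: 2012-10-02.
The following Thursday is 2012-10-04.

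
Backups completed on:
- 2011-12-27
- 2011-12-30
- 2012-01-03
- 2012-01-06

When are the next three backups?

2012-01-10, 2012-01-13, 2012-01-17

Every event lands on a Tuesday or Friday (gaps cycle 3, 4, 3).
So the schedule is: every Tuesday and Friday.
Next Tuesday: 2012-01-10.
The following Friday is 2012-01-13.
The following Tuesday is 2012-01-17.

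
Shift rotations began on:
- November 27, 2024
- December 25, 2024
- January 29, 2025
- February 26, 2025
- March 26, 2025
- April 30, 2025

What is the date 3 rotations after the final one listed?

July 30, 2025

These are Wednesdays with 28, 35, 28, 28, 35-day gaps.
Each is the final Wednesday of its month — January 29, 2025 is past the 28th, so '4th Wednesday' doesn't fit.
Last Wednesday of May 2025: May 28, 2025.
Last Wednesday of June 2025: June 25, 2025.
July 2025 ends with Wednesday July 30, 2025.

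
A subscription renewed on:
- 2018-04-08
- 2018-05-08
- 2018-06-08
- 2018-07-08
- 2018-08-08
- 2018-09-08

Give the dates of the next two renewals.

The day-of-month is always 8 (30, 31, 30, 31, 31 days between events).
So this recurs on the 8th of each month.
October 2018: 2018-10-08.
November 2018: 2018-11-08.

2018-10-08, 2018-11-08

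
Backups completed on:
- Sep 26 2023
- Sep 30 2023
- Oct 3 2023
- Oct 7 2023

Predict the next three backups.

The gap pattern 4, 3, 4 repeats every 2 events.
These are the Tuesdays and Saturdays of each week.
The following Tuesday is Oct 10 2023.
Next Saturday: Oct 14 2023.
Next Tuesday: Oct 17 2023.

Oct 10 2023, Oct 14 2023, Oct 17 2023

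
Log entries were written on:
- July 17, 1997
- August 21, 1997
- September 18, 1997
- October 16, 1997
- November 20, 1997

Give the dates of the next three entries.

December 18, 1997; January 15, 1998; February 19, 1998

These are Thursdays at 28- or 35-day spacing (35, 28, 28, 35).
The pattern: 3rd Thursday of the month.
December 1997 — 3rd Thursday is December 18, 1997.
3rd Thursday of January 1998: January 15, 1998.
February 1998 — 3rd Thursday is February 19, 1998.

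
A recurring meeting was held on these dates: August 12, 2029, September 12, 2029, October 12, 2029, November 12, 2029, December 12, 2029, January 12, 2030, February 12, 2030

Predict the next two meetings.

March 12, 2030; April 12, 2030

Gaps: 31, 30, 31, 30, 31, 31 days — not constant. Every event is on the 12th of the month.
Pattern: the 12th of each month.
Next: March 2030 → March 12, 2030.
Next: April 2030 → April 12, 2030.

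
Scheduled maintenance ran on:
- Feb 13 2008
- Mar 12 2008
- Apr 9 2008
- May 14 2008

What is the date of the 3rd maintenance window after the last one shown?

Aug 13 2008

Gaps: 28, 28, 35 days — a mix of 28 and 35. Every date is a Wednesday.
Each is the 2nd Wednesday of its month.
2nd Wednesday of June 2008: Jun 11 2008.
2nd Wednesday of July 2008: Jul 9 2008.
2nd Wednesday of August 2008: Aug 13 2008.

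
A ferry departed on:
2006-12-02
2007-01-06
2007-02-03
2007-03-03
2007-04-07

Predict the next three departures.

All dates are Saturdays, 35, 28, 28, 35 days apart.
Specifically, the 1st Saturday of each month.
May 2007 — 1st Saturday is 2007-05-05.
1st Saturday of June 2007: 2007-06-02.
July 2007 — 1st Saturday is 2007-07-07.

2007-05-05, 2007-06-02, 2007-07-07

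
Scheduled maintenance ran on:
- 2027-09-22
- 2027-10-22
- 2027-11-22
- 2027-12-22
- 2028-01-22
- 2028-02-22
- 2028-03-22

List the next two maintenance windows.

2028-04-22, 2028-05-22

Gaps: 30, 31, 30, 31, 31, 29 days — not constant. Every event is on the 22nd of the month.
Pattern: the 22nd of each month.
April 2028: 2028-04-22.
Next: May 2028 → 2028-05-22.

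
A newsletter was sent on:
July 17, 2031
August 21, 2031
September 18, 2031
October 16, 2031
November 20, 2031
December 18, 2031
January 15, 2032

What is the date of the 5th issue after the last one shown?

June 17, 2032

Gaps: 35, 28, 28, 35, 28, 28 days — a mix of 28 and 35. Every date is a Thursday.
Each is the 3rd Thursday of its month.
3rd Thursday of February 2032: February 19, 2032.
March 2032 — 3rd Thursday is March 18, 2032.
3rd Thursday of April 2032: April 15, 2032.
May 2032 — 3rd Thursday is May 20, 2032.
June 2032 — 3rd Thursday is June 17, 2032.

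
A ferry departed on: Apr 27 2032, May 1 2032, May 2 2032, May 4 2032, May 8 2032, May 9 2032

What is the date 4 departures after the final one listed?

Gaps: 4, 1, 2, 4, 1 days — not constant, but cyclic with period 3.
The events fall on every Tuesday, Saturday and Sunday.
Next Tuesday: May 11 2032.
The following Saturday is May 15 2032.
The following Sunday is May 16 2032.
Next Tuesday: May 18 2032.

May 18 2032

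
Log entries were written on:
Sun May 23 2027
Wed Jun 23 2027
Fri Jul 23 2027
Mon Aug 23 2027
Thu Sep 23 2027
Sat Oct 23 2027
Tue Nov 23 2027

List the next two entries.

Thu Dec 23 2027, Sun Jan 23 2028

Each date is the 23rd; the gaps (31, 30, 31, 31, 30, 31) track the month lengths.
The rule is the 23rd of each month.
Next: December 2027 → Thu Dec 23 2027.
Next: January 2028 → Sun Jan 23 2028.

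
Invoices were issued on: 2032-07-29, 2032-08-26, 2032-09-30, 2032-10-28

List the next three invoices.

2032-11-25, 2032-12-30, 2033-01-27

Every date is a Thursday; gaps 28, 35, 28 days.
Each is the last Thursday of its month (at least one falls on the 29th or later, ruling out '4th Thursday').
November 2032 ends with Thursday 2032-11-25.
December 2032 ends with Thursday 2032-12-30.
January 2033 ends with Thursday 2033-01-27.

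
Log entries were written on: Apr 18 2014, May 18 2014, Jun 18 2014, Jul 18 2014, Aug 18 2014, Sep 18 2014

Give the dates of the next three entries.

Oct 18 2014, Nov 18 2014, Dec 18 2014

The day-of-month is always 18 (30, 31, 30, 31, 31 days between events).
So this recurs on the 18th of each month.
October 2014: Oct 18 2014.
November 2014: Nov 18 2014.
Next: December 2014 → Dec 18 2014.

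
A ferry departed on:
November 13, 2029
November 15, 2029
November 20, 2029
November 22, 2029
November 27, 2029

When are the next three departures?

Every event lands on a Tuesday or Thursday (gaps cycle 2, 5, 2, 5).
So the schedule is: every Tuesday and Thursday.
The following Thursday is November 29, 2029.
Next Tuesday: December 4, 2029.
The following Thursday is December 6, 2029.

November 29, 2029; December 4, 2029; December 6, 2029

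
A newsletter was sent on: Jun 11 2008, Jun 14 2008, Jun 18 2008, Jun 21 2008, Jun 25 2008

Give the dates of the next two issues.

Jun 28 2008, Jul 2 2008

Gaps: 3, 4, 3, 4 days — not constant, but cyclic with period 2.
The events fall on every Wednesday and Saturday.
The following Saturday is Jun 28 2008.
The following Wednesday is Jul 2 2008.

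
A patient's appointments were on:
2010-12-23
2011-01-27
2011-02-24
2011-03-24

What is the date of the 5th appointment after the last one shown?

2011-08-25

These are Thursdays at 28- or 35-day spacing (35, 28, 28).
The pattern: 4th Thursday of the month.
April 2011 — 4th Thursday is 2011-04-28.
4th Thursday of May 2011: 2011-05-26.
June 2011 — 4th Thursday is 2011-06-23.
4th Thursday of July 2011: 2011-07-28.
4th Thursday of August 2011: 2011-08-25.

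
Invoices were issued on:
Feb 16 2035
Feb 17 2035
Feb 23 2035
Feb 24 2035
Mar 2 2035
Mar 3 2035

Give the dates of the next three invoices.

Every event lands on a Friday or Saturday (gaps cycle 1, 6, 1, 6, 1).
So the schedule is: every Friday and Saturday.
The following Friday is Mar 9 2035.
The following Saturday is Mar 10 2035.
Next Friday: Mar 16 2035.

Mar 9 2035, Mar 10 2035, Mar 16 2035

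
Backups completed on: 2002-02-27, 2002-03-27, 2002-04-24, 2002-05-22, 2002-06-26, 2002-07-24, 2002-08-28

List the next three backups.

2002-09-25, 2002-10-23, 2002-11-27

All dates are Wednesdays, 28, 28, 28, 35, 28, 35 days apart.
Specifically, the 4th Wednesday of each month.
4th Wednesday of September 2002: 2002-09-25.
October 2002 — 4th Wednesday is 2002-10-23.
4th Wednesday of November 2002: 2002-11-27.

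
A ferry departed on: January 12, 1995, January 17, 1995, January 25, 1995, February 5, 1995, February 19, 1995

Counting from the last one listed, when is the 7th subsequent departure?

The spacing grows by 3 each time: 5, 8, 11, 14 days.
Next gap: 17 days. February 19, 1995 + 17 days = March 8, 1995.
Next gap: 20 days. March 8, 1995 + 20 days = March 28, 1995.
Next gap: 23 days. March 28, 1995 + 23 days = April 20, 1995.
Next gap: 26 days. April 20, 1995 + 26 days = May 16, 1995.
Next gap: 29 days. May 16, 1995 + 29 days = June 14, 1995.
Next gap: 32 days. June 14, 1995 + 32 days = July 16, 1995.
Next gap: 35 days. July 16, 1995 + 35 days = August 20, 1995.

August 20, 1995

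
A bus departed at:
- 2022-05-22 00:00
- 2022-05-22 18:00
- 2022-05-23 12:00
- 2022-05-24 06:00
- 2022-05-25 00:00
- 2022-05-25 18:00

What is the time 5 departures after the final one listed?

2022-05-29 12:00

The interval is a steady 18 hours (18, 18, 18, 18, 18).
2022-05-25 18:00 + 18 h = 2022-05-26 12:00.
2022-05-26 12:00 + 18 h = 2022-05-27 06:00.
2022-05-27 06:00 + 18 h = 2022-05-28 00:00.
2022-05-28 00:00 + 18 h = 2022-05-28 18:00.
2022-05-28 18:00 + 18 h = 2022-05-29 12:00.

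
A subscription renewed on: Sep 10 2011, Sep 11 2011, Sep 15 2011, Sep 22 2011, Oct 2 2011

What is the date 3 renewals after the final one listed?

Intervals are 1, 4, 7, 10 days — an arithmetic progression with common difference 3.
Next gap: 13 days. Oct 2 2011 + 13 days = Oct 15 2011.
Next gap: 16 days. Oct 15 2011 + 16 days = Oct 31 2011.
Next gap: 19 days. Oct 31 2011 + 19 days = Nov 19 2011.

Nov 19 2011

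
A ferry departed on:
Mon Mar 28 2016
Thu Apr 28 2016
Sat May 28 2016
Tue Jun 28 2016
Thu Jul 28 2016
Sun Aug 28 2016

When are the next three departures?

Wed Sep 28 2016, Fri Oct 28 2016, Mon Nov 28 2016

Each date is the 28th; the gaps (31, 30, 31, 30, 31) track the month lengths.
The rule is the 28th of each month.
Next: September 2016 → Wed Sep 28 2016.
Next: October 2016 → Fri Oct 28 2016.
Next: November 2016 → Mon Nov 28 2016.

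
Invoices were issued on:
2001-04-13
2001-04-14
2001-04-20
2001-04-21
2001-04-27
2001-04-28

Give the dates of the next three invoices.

Gaps: 1, 6, 1, 6, 1 days — not constant, but cyclic with period 2.
The events fall on every Friday and Saturday.
Next Friday: 2001-05-04.
The following Saturday is 2001-05-05.
Next Friday: 2001-05-11.

2001-05-04, 2001-05-05, 2001-05-11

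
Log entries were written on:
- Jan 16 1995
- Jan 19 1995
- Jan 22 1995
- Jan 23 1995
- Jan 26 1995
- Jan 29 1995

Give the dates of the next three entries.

Every event lands on a Monday or Thursday or Sunday (gaps cycle 3, 3, 1, 3, 3).
So the schedule is: every Monday, Thursday and Sunday.
The following Monday is Jan 30 1995.
Next Thursday: Feb 2 1995.
The following Sunday is Feb 5 1995.

Jan 30 1995, Feb 2 1995, Feb 5 1995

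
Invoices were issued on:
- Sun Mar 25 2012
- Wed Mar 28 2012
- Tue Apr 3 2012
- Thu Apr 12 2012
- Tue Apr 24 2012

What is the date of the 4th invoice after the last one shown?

Intervals are 3, 6, 9, 12 days — an arithmetic progression with common difference 3.
Next gap: 15 days. Tue Apr 24 2012 + 15 days = Wed May 9 2012.
Next gap: 18 days. Wed May 9 2012 + 18 days = Sun May 27 2012.
Next gap: 21 days. Sun May 27 2012 + 21 days = Sun Jun 17 2012.
Next gap: 24 days. Sun Jun 17 2012 + 24 days = Wed Jul 11 2012.

Wed Jul 11 2012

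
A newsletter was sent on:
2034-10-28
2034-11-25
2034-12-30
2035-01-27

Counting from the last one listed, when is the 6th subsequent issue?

These are Saturdays with 28, 35, 28-day gaps.
Each is the final Saturday of its month — 2034-12-30 is past the 28th, so '4th Saturday' doesn't fit.
February 2035 ends with Saturday 2035-02-24.
Last Saturday of March 2035: 2035-03-31.
Last Saturday of April 2035: 2035-04-28.
May 2035 ends with Saturday 2035-05-26.
Last Saturday of June 2035: 2035-06-30.
Last Saturday of July 2035: 2035-07-28.

2035-07-28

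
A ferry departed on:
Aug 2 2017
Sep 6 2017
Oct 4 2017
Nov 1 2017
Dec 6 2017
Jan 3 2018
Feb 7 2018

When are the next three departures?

Mar 7 2018, Apr 4 2018, May 2 2018

All dates are Wednesdays, 35, 28, 28, 35, 28, 35 days apart.
Specifically, the 1st Wednesday of each month.
March 2018 — 1st Wednesday is Mar 7 2018.
April 2018 — 1st Wednesday is Apr 4 2018.
1st Wednesday of May 2018: May 2 2018.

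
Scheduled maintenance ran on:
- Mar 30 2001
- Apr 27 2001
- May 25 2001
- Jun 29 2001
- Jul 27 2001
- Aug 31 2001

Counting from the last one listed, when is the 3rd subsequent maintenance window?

These are Fridays with 28, 28, 35, 28, 35-day gaps.
Each is the final Friday of its month — Mar 30 2001 is past the 28th, so '4th Friday' doesn't fit.
September 2001 ends with Friday Sep 28 2001.
Last Friday of October 2001: Oct 26 2001.
Last Friday of November 2001: Nov 30 2001.

Nov 30 2001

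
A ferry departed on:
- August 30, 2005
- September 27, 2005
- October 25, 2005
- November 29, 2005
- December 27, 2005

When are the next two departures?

January 31, 2006; February 28, 2006

These are Tuesdays with 28, 28, 35, 28-day gaps.
Each is the final Tuesday of its month — August 30, 2005 is past the 28th, so '4th Tuesday' doesn't fit.
Last Tuesday of January 2006: January 31, 2006.
February 2006 ends with Tuesday February 28, 2006.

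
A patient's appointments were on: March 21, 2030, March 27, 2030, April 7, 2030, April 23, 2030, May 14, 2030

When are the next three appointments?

Intervals are 6, 11, 16, 21 days — an arithmetic progression with common difference 5.
Next gap: 26 days. May 14, 2030 + 26 days = June 9, 2030.
Next gap: 31 days. June 9, 2030 + 31 days = July 10, 2030.
Next gap: 36 days. July 10, 2030 + 36 days = August 15, 2030.

June 9, 2030; July 10, 2030; August 15, 2030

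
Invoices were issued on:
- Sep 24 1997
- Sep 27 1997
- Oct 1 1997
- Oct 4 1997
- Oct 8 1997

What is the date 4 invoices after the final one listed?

Oct 22 1997

The gap pattern 3, 4, 3, 4 repeats every 2 events.
These are the Wednesdays and Saturdays of each week.
The following Saturday is Oct 11 1997.
Next Wednesday: Oct 15 1997.
Next Saturday: Oct 18 1997.
The following Wednesday is Oct 22 1997.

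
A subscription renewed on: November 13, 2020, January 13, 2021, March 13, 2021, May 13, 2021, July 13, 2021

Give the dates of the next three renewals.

Gaps: 61, 59, 61, 61 days — not constant. Every event is on the 13th of the month.
Pattern: the 13th of every 2 months.
Next: September 2021 → September 13, 2021.
Next: November 2021 → November 13, 2021.
Next: January 2022 → January 13, 2022.

September 13, 2021; November 13, 2021; January 13, 2022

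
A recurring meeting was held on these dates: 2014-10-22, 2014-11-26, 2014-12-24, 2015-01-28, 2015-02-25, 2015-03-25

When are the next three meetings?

All dates are Wednesdays, 35, 28, 35, 28, 28 days apart.
Specifically, the 4th Wednesday of each month.
April 2015 — 4th Wednesday is 2015-04-22.
May 2015 — 4th Wednesday is 2015-05-27.
4th Wednesday of June 2015: 2015-06-24.

2015-04-22, 2015-05-27, 2015-06-24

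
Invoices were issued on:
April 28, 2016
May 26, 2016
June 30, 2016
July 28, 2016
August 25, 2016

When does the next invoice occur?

September 29, 2016

Every date is a Thursday; gaps 28, 35, 28, 28 days.
Each is the last Thursday of its month (at least one falls on the 29th or later, ruling out '4th Thursday').
September 2016 ends with Thursday September 29, 2016.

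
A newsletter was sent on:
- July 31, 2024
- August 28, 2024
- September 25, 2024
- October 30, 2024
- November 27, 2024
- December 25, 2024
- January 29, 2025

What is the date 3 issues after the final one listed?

All Wednesdays; the gaps (28, 28, 35, 28, 28, 35) vary with month length.
This is the last Wednesday of each month.
Last Wednesday of February 2025: February 26, 2025.
March 2025 ends with Wednesday March 26, 2025.
Last Wednesday of April 2025: April 30, 2025.

April 30, 2025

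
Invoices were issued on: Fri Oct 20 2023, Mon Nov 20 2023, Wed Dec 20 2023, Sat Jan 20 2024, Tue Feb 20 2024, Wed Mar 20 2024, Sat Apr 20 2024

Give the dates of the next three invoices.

Gaps: 31, 30, 31, 31, 29, 31 days — not constant. Every event is on the 20th of the month.
Pattern: the 20th of each month.
Next: May 2024 → Mon May 20 2024.
Next: June 2024 → Thu Jun 20 2024.
July 2024: Sat Jul 20 2024.

Mon May 20 2024, Thu Jun 20 2024, Sat Jul 20 2024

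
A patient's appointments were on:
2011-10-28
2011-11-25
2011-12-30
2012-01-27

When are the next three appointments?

These are Fridays with 28, 35, 28-day gaps.
Each is the final Friday of its month — 2011-12-30 is past the 28th, so '4th Friday' doesn't fit.
February 2012 ends with Friday 2012-02-24.
Last Friday of March 2012: 2012-03-30.
Last Friday of April 2012: 2012-04-27.

2012-02-24, 2012-03-30, 2012-04-27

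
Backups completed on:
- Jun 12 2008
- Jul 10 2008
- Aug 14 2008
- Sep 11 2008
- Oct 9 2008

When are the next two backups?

All dates are Thursdays, 28, 35, 28, 28 days apart.
Specifically, the 2nd Thursday of each month.
November 2008 — 2nd Thursday is Nov 13 2008.
2nd Thursday of December 2008: Dec 11 2008.

Nov 13 2008, Dec 11 2008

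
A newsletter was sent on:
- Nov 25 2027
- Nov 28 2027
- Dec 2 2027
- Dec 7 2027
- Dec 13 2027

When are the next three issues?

Gaps: 3, 4, 5, 6 days — each gap is 1 larger than the previous one.
Next gap: 7 days. Dec 13 2027 + 7 days = Dec 20 2027.
Next gap: 8 days. Dec 20 2027 + 8 days = Dec 28 2027.
Next gap: 9 days. Dec 28 2027 + 9 days = Jan 6 2028.

Dec 20 2027, Dec 28 2027, Jan 6 2028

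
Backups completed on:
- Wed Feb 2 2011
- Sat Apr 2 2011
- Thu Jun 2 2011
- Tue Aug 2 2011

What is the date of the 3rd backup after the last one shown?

Each date is the 2nd; the gaps (59, 61, 61) track the month lengths.
The rule is the 2nd of every 2 months.
October 2011: Sun Oct 2 2011.
December 2011: Fri Dec 2 2011.
Next: February 2012 → Thu Feb 2 2012.

Thu Feb 2 2012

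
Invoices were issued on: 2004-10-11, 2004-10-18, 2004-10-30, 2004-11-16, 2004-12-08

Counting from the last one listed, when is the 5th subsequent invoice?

The spacing grows by 5 each time: 7, 12, 17, 22 days.
Next gap: 27 days. 2004-12-08 + 27 days = 2005-01-04.
Next gap: 32 days. 2005-01-04 + 32 days = 2005-02-05.
Next gap: 37 days. 2005-02-05 + 37 days = 2005-03-14.
Next gap: 42 days. 2005-03-14 + 42 days = 2005-04-25.
Next gap: 47 days. 2005-04-25 + 47 days = 2005-06-11.

2005-06-11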